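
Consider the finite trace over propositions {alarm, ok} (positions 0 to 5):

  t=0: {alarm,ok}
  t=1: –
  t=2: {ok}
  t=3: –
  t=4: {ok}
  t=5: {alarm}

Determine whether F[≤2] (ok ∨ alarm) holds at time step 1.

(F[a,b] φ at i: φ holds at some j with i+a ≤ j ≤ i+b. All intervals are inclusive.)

Check (ok ∨ alarm) at each j in [1,3]:
  j=1: false
  j=2: true
  j=3: false
Found at j=2 → formula holds.

Yes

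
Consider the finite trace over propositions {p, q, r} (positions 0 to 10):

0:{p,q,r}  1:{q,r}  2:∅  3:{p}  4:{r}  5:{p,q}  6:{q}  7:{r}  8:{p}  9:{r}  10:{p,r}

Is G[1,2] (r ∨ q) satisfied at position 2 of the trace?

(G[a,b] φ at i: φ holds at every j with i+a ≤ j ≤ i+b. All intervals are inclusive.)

Check (r ∨ q) at every j in [3,4]:
  j=3: false
  j=4: true
Fails at j=3 → formula fails.

Does not hold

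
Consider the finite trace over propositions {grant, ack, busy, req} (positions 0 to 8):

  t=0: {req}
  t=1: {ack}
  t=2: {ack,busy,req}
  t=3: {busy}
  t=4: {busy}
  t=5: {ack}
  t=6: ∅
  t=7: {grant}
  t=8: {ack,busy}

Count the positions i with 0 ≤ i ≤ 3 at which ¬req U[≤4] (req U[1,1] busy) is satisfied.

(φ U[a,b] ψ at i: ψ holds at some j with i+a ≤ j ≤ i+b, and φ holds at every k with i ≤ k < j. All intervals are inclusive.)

Evaluate at each i in [0,3]:
  i=0: ✗ (lhs fails at k=0 before rhs at j=2)
  i=1: ✓ (rhs at j=2; lhs holds on [1,1])
  i=2: ✓ (rhs at j=2)
  i=3: ✗ (no rhs in [3,7])
Positions where it holds: {1, 2} → 2.

2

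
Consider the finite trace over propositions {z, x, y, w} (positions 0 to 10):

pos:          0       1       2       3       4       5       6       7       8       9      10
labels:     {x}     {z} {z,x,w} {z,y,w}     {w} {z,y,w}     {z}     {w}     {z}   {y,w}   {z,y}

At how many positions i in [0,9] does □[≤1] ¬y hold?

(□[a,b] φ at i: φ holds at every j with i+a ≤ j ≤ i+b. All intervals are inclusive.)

4

Evaluate at each i in [0,9]:
  i=0: ✓ (all of [0,1])
  i=1: ✓ (all of [1,2])
  i=2: ✗ (fails at j=3)
  i=3: ✗ (fails at j=3)
  i=4: ✗ (fails at j=5)
  i=5: ✗ (fails at j=5)
  i=6: ✓ (all of [6,7])
  i=7: ✓ (all of [7,8])
  i=8: ✗ (fails at j=9)
  i=9: ✗ (fails at j=9)
Positions where it holds: {0, 1, 6, 7} → 4.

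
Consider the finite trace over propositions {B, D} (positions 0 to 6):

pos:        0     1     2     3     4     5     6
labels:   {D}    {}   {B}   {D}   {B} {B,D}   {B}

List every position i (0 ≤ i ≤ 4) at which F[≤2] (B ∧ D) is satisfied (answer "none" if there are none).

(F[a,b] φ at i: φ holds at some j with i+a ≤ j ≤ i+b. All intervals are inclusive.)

Evaluate at each i in [0,4]:
  i=0: ✗ (none in [0,2])
  i=1: ✗ (none in [1,3])
  i=2: ✗ (none in [2,4])
  i=3: ✓ (witness j=5)
  i=4: ✓ (witness j=5)

3, 4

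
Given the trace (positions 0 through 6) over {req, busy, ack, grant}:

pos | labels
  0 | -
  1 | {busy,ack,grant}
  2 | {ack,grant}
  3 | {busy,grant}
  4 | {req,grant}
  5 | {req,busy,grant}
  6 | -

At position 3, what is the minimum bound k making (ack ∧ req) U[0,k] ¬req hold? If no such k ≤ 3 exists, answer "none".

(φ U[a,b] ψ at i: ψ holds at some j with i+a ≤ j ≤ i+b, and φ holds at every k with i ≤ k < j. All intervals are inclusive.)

Need earliest j ≥ 3 with ¬req, and (ack ∧ req) at every k in [3,j-1].
  j=3: rhs holds (empty prefix). k = 0.

0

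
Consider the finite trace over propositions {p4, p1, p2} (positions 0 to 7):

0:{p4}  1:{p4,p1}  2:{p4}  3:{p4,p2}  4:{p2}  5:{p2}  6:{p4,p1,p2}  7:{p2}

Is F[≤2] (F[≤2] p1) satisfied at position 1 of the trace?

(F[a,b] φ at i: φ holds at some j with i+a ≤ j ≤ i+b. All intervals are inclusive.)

True

Check F[≤2] p1 at each j in [1,3]:
  j=1: holds (witness at 1)
  j=2: fails (none in [2,4])
  j=3: fails (none in [3,5])
Found at j=1 → formula holds.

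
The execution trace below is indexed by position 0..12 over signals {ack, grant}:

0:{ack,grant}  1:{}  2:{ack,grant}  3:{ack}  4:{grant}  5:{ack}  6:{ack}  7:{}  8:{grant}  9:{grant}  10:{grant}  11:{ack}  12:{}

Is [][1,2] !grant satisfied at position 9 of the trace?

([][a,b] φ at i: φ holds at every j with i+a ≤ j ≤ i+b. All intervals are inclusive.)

No

Check !grant at every j in [10,11]:
  j=10: false
  j=11: true
Fails at j=10 → formula fails.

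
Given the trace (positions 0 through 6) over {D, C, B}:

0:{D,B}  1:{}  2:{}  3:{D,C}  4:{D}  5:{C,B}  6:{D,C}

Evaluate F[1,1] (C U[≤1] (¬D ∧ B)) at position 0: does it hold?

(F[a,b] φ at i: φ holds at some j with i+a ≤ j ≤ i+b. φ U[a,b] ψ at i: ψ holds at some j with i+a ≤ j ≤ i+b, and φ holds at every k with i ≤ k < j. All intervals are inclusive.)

False

Check (C U[≤1] (¬D ∧ B)) at each j in [1,1]:
  j=1: fails
No position in the window satisfies it → formula fails.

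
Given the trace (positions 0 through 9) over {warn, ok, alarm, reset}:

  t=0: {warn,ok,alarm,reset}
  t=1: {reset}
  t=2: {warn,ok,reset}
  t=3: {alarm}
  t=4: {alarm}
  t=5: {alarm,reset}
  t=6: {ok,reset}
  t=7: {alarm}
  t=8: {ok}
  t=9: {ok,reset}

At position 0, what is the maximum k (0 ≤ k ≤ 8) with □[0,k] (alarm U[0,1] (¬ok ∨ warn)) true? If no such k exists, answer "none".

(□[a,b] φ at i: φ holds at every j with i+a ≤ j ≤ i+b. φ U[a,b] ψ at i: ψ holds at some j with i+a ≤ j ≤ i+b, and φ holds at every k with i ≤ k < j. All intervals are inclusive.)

(alarm U[0,1] (¬ok ∨ warn)) must hold from j=0 onward; find where it first fails.
  j=0: holds
  j=1: holds
  j=2: holds
  j=3: holds
  j=4: holds
  j=5: holds
  j=6: fails
Holds on [0,5], so largest k = 5.

5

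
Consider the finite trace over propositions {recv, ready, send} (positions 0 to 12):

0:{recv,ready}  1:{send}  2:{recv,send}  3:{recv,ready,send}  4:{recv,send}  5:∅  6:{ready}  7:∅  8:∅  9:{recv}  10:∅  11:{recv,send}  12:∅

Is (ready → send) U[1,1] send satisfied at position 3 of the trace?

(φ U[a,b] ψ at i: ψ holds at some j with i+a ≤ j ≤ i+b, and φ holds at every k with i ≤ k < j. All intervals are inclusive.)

Holds

Need some j in [4,4] with send, and (ready → send) at every k in [3,j-1].
  j=4: send holds; (ready → send) holds at every k in [3,3] → satisfied.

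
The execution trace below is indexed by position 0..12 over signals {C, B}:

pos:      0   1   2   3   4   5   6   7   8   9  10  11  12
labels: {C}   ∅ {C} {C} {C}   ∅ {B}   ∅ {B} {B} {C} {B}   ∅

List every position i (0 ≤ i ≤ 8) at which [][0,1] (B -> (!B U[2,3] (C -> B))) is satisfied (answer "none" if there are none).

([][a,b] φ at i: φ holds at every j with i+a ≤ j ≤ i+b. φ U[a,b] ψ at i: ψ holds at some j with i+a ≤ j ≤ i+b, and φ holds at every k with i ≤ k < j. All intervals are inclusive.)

Evaluate at each i in [0,8]:
  i=0: ✓ (all of [0,1])
  i=1: ✓ (all of [1,2])
  i=2: ✓ (all of [2,3])
  i=3: ✓ (all of [3,4])
  i=4: ✓ (all of [4,5])
  i=5: ✗ (fails at j=6)
  i=6: ✗ (fails at j=6)
  i=7: ✗ (fails at j=8)
  i=8: ✗ (fails at j=8)

0, 1, 2, 3, 4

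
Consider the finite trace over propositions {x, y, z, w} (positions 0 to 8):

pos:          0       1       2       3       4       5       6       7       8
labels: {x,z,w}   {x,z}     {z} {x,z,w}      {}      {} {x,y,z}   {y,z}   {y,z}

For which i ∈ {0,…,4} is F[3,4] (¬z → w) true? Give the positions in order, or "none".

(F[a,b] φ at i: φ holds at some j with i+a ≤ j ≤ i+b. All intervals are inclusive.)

Evaluate at each i in [0,4]:
  i=0: ✓ (witness j=3)
  i=1: ✗ (none in [4,5])
  i=2: ✓ (witness j=6)
  i=3: ✓ (witness j=6)
  i=4: ✓ (witness j=7)

0, 2, 3, 4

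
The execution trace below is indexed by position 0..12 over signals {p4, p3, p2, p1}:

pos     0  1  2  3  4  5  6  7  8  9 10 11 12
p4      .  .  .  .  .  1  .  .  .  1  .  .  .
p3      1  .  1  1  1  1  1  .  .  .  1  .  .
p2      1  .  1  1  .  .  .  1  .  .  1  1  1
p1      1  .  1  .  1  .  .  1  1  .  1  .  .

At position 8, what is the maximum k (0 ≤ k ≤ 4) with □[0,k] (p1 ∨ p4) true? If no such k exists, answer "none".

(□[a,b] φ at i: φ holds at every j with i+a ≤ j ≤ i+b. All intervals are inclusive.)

2

(p1 ∨ p4) must hold from j=8 onward; find where it first fails.
  j=8: holds
  j=9: holds
  j=10: holds
  j=11: fails
Holds on [8,10], so largest k = 2.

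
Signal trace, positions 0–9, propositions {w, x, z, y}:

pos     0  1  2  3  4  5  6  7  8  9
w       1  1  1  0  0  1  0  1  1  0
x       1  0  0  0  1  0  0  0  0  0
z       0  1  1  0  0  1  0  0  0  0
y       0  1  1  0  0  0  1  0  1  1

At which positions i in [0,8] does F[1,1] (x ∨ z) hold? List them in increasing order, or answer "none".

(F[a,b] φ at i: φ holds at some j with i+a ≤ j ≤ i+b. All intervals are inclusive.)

0, 1, 3, 4

Evaluate at each i in [0,8]:
  i=0: ✓ (witness j=1)
  i=1: ✓ (witness j=2)
  i=2: ✗ (none in [3,3])
  i=3: ✓ (witness j=4)
  i=4: ✓ (witness j=5)
  i=5: ✗ (none in [6,6])
  i=6: ✗ (none in [7,7])
  i=7: ✗ (none in [8,8])
  i=8: ✗ (none in [9,9])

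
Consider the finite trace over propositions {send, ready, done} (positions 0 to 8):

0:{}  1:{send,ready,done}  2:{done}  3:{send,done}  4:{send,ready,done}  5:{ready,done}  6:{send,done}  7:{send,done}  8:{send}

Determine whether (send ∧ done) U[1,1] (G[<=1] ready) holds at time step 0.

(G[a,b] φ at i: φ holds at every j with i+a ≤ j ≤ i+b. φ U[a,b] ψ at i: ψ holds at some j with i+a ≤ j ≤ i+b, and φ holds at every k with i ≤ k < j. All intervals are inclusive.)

Need some j in [1,1] with G[<=1] ready, and (send ∧ done) at every k in [0,j-1].
  j=1: G[<=1] ready — fails at 2.
No j in the window works → until fails.

False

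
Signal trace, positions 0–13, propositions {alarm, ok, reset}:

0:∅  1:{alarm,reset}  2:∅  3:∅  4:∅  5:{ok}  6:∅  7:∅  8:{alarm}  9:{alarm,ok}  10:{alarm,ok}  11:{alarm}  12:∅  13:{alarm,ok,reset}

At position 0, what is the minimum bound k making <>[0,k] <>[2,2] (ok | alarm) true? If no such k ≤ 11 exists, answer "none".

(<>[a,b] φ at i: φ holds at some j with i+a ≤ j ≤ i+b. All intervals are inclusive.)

3

Scan j = 0,1,… for <>[2,2] (ok | alarm):
  j=0: fails
  j=1: fails
  j=2: fails
  j=3: holds
First hit at j=3, so smallest k = 3-0 = 3.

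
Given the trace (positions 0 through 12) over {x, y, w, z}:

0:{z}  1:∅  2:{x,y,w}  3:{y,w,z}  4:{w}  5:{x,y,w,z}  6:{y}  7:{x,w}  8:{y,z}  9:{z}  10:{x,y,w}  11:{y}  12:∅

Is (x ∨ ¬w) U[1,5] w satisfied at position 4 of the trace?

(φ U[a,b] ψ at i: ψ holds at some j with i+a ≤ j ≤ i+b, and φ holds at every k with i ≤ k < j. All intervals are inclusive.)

Does not hold

Need some j in [5,9] with w, and (x ∨ ¬w) at every k in [4,j-1].
  j=5: w holds, but (x ∨ ¬w) fails at k=4 → not this j.
  j=6: w false.
  j=7: w holds, but (x ∨ ¬w) fails at k=4 → not this j.
  j=8: w false.
  j=9: w false.
No j in the window works → until fails.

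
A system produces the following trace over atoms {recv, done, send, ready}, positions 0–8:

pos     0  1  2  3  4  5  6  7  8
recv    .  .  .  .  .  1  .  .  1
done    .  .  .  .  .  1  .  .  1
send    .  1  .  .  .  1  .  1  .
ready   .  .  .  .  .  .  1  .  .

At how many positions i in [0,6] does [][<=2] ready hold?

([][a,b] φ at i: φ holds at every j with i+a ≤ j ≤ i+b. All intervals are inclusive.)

Evaluate at each i in [0,6]:
  i=0: ✗ (fails at j=0)
  i=1: ✗ (fails at j=1)
  i=2: ✗ (fails at j=2)
  i=3: ✗ (fails at j=3)
  i=4: ✗ (fails at j=4)
  i=5: ✗ (fails at j=5)
  i=6: ✗ (fails at j=7)
Positions where it holds: {} → 0.

0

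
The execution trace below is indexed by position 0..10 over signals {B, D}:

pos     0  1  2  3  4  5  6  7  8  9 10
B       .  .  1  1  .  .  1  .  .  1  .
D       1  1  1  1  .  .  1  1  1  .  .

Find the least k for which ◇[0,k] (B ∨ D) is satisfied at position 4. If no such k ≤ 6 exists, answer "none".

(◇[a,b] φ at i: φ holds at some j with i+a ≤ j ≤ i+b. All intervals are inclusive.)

Scan j = 4,5,… for (B ∨ D):
  j=4: fails
  j=5: fails
  j=6: holds
First hit at j=6, so smallest k = 6-4 = 2.

2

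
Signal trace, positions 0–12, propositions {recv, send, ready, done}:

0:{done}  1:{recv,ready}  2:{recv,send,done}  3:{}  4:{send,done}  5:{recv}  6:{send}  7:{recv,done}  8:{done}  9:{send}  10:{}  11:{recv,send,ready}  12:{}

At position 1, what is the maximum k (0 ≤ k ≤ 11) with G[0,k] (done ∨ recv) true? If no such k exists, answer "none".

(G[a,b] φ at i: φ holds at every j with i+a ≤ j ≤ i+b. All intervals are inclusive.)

1

(done ∨ recv) must hold from j=1 onward; find where it first fails.
  j=1: holds
  j=2: holds
  j=3: fails
Holds on [1,2], so largest k = 1.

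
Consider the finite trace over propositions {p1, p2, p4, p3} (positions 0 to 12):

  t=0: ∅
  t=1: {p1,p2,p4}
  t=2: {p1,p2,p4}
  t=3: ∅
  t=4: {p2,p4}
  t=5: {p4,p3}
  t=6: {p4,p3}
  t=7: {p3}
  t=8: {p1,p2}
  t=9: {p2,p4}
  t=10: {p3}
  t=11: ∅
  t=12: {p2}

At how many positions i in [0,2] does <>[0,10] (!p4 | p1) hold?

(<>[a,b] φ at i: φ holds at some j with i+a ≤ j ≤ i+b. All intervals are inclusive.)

3

Evaluate at each i in [0,2]:
  i=0: ✓ (witness j=0)
  i=1: ✓ (witness j=1)
  i=2: ✓ (witness j=2)
Positions where it holds: {0, 1, 2} → 3.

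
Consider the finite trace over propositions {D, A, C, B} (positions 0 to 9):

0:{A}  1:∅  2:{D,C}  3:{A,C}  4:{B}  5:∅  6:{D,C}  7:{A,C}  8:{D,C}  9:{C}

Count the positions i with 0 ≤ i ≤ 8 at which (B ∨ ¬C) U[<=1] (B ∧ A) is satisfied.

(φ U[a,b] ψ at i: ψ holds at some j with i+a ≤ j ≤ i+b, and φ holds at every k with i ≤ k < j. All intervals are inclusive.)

Evaluate at each i in [0,8]:
  i=0: ✗ (no rhs in [0,1])
  i=1: ✗ (no rhs in [1,2])
  i=2: ✗ (no rhs in [2,3])
  i=3: ✗ (no rhs in [3,4])
  i=4: ✗ (no rhs in [4,5])
  i=5: ✗ (no rhs in [5,6])
  i=6: ✗ (no rhs in [6,7])
  i=7: ✗ (no rhs in [7,8])
  i=8: ✗ (no rhs in [8,9])
Positions where it holds: {} → 0.

0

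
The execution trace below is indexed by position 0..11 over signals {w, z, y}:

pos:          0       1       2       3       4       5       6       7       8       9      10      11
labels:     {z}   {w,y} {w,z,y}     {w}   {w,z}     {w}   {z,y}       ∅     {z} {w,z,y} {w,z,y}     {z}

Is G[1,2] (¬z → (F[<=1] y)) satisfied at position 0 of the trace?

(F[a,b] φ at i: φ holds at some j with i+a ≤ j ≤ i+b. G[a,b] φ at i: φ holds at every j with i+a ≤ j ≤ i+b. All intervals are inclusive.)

Yes

Check (¬z → (F[<=1] y)) at every j in [1,2]:
  j=1: antecedent true; consequent holds (witness at 1) → ✓
  j=2: antecedent false → ✓
All positions satisfy it → formula holds.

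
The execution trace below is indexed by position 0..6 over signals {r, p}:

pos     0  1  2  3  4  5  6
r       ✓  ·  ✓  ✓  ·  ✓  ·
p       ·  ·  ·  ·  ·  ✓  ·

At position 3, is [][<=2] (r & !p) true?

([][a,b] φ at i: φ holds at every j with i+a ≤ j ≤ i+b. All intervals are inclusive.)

No

Check (r & !p) at every j in [3,5]:
  j=3: true
  j=4: false
  j=5: false
Fails at j=4 → formula fails.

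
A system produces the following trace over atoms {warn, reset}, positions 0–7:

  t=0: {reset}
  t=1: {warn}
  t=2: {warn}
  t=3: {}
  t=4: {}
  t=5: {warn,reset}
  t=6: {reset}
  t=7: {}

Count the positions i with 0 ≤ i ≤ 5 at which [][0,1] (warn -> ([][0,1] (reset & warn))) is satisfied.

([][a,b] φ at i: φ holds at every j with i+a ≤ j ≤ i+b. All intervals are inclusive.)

Evaluate at each i in [0,5]:
  i=0: ✗ (fails at j=1)
  i=1: ✗ (fails at j=1)
  i=2: ✗ (fails at j=2)
  i=3: ✓ (all of [3,4])
  i=4: ✗ (fails at j=5)
  i=5: ✗ (fails at j=5)
Positions where it holds: {3} → 1.

1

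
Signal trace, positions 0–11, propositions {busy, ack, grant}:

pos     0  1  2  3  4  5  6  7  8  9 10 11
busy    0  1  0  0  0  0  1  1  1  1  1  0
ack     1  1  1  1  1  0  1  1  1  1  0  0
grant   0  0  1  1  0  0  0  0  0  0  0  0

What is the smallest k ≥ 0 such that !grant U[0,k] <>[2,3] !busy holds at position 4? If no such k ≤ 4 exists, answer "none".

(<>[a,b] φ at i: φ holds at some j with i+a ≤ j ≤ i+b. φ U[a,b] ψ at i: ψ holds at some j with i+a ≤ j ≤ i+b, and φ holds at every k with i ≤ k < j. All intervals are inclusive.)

4

Need earliest j ≥ 4 with <>[2,3] !busy, and !grant at every k in [4,j-1].
  j=4: rhs fails.
  j=5: rhs fails.
  j=6: rhs fails.
  j=7: rhs fails.
  j=8: rhs holds; lhs holds on [4,7]. k = 4.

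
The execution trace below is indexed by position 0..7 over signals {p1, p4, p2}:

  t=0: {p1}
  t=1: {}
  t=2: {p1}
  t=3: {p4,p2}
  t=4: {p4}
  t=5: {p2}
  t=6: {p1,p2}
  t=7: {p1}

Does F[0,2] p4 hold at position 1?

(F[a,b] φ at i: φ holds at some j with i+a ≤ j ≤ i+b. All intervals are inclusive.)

Check p4 at each j in [1,3]:
  j=1: false
  j=2: false
  j=3: true
Found at j=3 → formula holds.

Holds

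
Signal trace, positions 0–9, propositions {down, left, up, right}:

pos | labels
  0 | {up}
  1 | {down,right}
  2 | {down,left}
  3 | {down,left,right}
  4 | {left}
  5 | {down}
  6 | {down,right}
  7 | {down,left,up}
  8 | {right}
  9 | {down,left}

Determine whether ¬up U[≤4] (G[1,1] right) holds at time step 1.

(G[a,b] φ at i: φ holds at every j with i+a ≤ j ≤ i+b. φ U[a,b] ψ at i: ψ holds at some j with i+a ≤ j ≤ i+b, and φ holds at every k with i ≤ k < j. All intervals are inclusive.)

True

Need some j in [1,5] with G[1,1] right, and ¬up at every k in [1,j-1].
  j=1: G[1,1] right — fails at 2.
  j=2: G[1,1] right holds; ¬up holds at every k in [1,1] → satisfied.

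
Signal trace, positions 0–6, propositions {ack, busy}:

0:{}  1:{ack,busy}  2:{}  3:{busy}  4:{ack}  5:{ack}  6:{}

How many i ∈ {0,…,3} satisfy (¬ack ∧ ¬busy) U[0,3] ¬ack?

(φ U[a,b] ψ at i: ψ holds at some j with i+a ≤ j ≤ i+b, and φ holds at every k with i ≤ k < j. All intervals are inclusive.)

Evaluate at each i in [0,3]:
  i=0: ✓ (rhs at j=0)
  i=1: ✗ (lhs fails at k=1 before rhs at j=2)
  i=2: ✓ (rhs at j=2)
  i=3: ✓ (rhs at j=3)
Positions where it holds: {0, 2, 3} → 3.

3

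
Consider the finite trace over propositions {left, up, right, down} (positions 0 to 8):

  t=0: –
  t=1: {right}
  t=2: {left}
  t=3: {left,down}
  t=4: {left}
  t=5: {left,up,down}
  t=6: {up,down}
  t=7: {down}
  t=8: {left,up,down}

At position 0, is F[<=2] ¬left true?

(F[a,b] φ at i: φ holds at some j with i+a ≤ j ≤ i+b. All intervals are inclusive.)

Check ¬left at each j in [0,2]:
  j=0: true
  j=1: true
  j=2: false
Found at j=0 → formula holds.

Yes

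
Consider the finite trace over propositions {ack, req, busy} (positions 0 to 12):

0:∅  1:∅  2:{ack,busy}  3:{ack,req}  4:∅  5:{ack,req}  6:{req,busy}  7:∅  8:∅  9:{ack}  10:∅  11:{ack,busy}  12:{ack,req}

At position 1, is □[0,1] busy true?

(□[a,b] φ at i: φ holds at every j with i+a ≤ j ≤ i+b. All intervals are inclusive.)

Check busy at every j in [1,2]:
  j=1: false
  j=2: true
Fails at j=1 → formula fails.

No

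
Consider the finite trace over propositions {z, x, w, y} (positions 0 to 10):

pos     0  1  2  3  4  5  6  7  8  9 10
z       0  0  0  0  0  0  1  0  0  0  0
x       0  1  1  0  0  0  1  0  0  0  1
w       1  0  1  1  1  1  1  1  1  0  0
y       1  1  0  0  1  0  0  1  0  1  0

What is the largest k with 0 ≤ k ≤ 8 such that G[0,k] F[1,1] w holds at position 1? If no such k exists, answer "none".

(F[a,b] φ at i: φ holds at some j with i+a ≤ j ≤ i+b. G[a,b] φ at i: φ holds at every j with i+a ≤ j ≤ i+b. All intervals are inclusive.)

6

F[1,1] w must hold from j=1 onward; find where it first fails.
  j=1: holds
  j=2: holds
  j=3: holds
  j=4: holds
  j=5: holds
  j=6: holds
  j=7: holds
  j=8: fails
Holds on [1,7], so largest k = 6.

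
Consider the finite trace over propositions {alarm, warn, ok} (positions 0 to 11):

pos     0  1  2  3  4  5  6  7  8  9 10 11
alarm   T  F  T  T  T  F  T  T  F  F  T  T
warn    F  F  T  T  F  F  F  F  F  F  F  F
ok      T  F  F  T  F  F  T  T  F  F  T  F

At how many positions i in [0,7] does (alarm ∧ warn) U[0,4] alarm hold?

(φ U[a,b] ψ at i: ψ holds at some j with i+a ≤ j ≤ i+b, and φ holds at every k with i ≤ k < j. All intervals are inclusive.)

Evaluate at each i in [0,7]:
  i=0: ✓ (rhs at j=0)
  i=1: ✗ (lhs fails at k=1 before rhs at j=2)
  i=2: ✓ (rhs at j=2)
  i=3: ✓ (rhs at j=3)
  i=4: ✓ (rhs at j=4)
  i=5: ✗ (lhs fails at k=5 before rhs at j=6)
  i=6: ✓ (rhs at j=6)
  i=7: ✓ (rhs at j=7)
Positions where it holds: {0, 2, 3, 4, 6, 7} → 6.

6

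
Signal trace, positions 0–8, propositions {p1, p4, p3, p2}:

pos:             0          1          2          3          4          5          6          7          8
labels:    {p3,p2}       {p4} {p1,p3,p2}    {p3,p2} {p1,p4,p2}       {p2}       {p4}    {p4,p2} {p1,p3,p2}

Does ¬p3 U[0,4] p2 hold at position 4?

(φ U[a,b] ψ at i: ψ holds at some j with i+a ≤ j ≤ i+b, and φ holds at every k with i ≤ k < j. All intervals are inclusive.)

True

Need some j in [4,8] with p2, and ¬p3 at every k in [4,j-1].
  j=4: p2 holds; no prefix to check → satisfied.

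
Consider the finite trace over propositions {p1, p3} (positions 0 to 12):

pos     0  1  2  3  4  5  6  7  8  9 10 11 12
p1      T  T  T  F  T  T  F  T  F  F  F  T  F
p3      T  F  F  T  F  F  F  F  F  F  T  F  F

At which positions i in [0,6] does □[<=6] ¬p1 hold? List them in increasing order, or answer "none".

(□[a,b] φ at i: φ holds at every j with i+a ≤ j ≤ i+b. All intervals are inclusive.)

Evaluate at each i in [0,6]:
  i=0: ✗ (fails at j=0)
  i=1: ✗ (fails at j=1)
  i=2: ✗ (fails at j=2)
  i=3: ✗ (fails at j=4)
  i=4: ✗ (fails at j=4)
  i=5: ✗ (fails at j=5)
  i=6: ✗ (fails at j=7)

none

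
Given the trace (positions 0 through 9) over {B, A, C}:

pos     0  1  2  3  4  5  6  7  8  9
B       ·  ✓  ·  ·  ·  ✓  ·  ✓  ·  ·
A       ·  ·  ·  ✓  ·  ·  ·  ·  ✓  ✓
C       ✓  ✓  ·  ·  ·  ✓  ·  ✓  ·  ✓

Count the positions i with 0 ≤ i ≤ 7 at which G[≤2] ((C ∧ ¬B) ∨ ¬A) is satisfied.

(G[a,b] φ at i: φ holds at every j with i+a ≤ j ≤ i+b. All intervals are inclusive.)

3

Evaluate at each i in [0,7]:
  i=0: ✓ (all of [0,2])
  i=1: ✗ (fails at j=3)
  i=2: ✗ (fails at j=3)
  i=3: ✗ (fails at j=3)
  i=4: ✓ (all of [4,6])
  i=5: ✓ (all of [5,7])
  i=6: ✗ (fails at j=8)
  i=7: ✗ (fails at j=8)
Positions where it holds: {0, 4, 5} → 3.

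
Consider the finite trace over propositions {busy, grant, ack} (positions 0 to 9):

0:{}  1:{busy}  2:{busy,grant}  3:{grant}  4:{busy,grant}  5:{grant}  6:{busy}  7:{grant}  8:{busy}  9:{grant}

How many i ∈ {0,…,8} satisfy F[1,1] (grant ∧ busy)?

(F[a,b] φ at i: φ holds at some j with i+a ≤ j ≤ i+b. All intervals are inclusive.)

2

Evaluate at each i in [0,8]:
  i=0: ✗ (none in [1,1])
  i=1: ✓ (witness j=2)
  i=2: ✗ (none in [3,3])
  i=3: ✓ (witness j=4)
  i=4: ✗ (none in [5,5])
  i=5: ✗ (none in [6,6])
  i=6: ✗ (none in [7,7])
  i=7: ✗ (none in [8,8])
  i=8: ✗ (none in [9,9])
Positions where it holds: {1, 3} → 2.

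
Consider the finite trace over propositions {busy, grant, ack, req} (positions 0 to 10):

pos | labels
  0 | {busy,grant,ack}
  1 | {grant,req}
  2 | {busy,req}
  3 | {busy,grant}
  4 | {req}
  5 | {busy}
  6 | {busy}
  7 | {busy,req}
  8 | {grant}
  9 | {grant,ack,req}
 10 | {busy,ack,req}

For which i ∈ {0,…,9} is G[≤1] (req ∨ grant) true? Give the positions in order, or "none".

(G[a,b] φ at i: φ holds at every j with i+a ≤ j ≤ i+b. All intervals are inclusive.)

Evaluate at each i in [0,9]:
  i=0: ✓ (all of [0,1])
  i=1: ✓ (all of [1,2])
  i=2: ✓ (all of [2,3])
  i=3: ✓ (all of [3,4])
  i=4: ✗ (fails at j=5)
  i=5: ✗ (fails at j=5)
  i=6: ✗ (fails at j=6)
  i=7: ✓ (all of [7,8])
  i=8: ✓ (all of [8,9])
  i=9: ✓ (all of [9,10])

0, 1, 2, 3, 7, 8, 9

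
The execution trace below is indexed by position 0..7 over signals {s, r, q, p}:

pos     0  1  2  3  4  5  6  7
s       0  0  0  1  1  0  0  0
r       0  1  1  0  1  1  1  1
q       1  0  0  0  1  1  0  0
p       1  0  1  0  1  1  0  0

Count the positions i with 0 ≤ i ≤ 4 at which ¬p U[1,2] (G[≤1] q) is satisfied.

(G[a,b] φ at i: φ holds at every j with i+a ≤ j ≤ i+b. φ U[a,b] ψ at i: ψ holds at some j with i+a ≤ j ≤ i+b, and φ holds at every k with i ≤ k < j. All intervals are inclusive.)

1

Evaluate at each i in [0,4]:
  i=0: ✗ (no rhs in [1,2])
  i=1: ✗ (no rhs in [2,3])
  i=2: ✗ (lhs fails at k=2 before rhs at j=4)
  i=3: ✓ (rhs at j=4; lhs holds on [3,3])
  i=4: ✗ (no rhs in [5,6])
Positions where it holds: {3} → 1.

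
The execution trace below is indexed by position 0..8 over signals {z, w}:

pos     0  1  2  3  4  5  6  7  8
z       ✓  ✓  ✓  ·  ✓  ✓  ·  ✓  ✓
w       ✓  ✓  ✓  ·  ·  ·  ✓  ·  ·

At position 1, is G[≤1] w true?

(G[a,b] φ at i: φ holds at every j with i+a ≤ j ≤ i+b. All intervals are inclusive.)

Check w at every j in [1,2]:
  j=1: true
  j=2: true
All positions satisfy it → formula holds.

True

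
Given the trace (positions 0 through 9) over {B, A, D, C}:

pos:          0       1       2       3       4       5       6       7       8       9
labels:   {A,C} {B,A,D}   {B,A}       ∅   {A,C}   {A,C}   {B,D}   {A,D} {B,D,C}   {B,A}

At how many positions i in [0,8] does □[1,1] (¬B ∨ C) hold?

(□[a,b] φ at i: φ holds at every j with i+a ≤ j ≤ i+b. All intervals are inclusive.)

Evaluate at each i in [0,8]:
  i=0: ✗ (fails at j=1)
  i=1: ✗ (fails at j=2)
  i=2: ✓ (all of [3,3])
  i=3: ✓ (all of [4,4])
  i=4: ✓ (all of [5,5])
  i=5: ✗ (fails at j=6)
  i=6: ✓ (all of [7,7])
  i=7: ✓ (all of [8,8])
  i=8: ✗ (fails at j=9)
Positions where it holds: {2, 3, 4, 6, 7} → 5.

5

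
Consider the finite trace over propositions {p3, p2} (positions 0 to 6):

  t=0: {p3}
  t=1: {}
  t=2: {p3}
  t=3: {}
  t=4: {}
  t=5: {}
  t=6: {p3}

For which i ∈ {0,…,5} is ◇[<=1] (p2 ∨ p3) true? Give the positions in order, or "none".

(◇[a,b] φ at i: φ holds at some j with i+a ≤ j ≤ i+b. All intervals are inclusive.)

0, 1, 2, 5

Evaluate at each i in [0,5]:
  i=0: ✓ (witness j=0)
  i=1: ✓ (witness j=2)
  i=2: ✓ (witness j=2)
  i=3: ✗ (none in [3,4])
  i=4: ✗ (none in [4,5])
  i=5: ✓ (witness j=6)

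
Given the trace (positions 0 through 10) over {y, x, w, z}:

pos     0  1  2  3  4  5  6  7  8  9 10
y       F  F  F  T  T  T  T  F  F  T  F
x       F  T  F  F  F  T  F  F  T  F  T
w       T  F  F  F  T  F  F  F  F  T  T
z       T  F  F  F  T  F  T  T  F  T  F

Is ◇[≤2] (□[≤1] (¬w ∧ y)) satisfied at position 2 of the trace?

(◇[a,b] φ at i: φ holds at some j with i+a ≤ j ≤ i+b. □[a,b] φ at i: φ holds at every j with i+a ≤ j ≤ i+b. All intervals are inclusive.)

False

Check □[≤1] (¬w ∧ y) at each j in [2,4]:
  j=2: fails at 2
  j=3: fails at 4
  j=4: fails at 4
No position in the window satisfies it → formula fails.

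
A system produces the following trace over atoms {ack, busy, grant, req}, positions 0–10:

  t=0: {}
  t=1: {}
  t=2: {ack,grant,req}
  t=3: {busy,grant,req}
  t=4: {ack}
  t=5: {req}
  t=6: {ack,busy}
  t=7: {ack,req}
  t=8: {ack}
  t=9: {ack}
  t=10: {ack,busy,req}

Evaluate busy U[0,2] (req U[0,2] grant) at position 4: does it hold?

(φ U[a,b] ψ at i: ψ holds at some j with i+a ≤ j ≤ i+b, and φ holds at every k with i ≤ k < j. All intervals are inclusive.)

False

Need some j in [4,6] with (req U[0,2] grant), and busy at every k in [4,j-1].
  j=4: (req U[0,2] grant) — fails.
  j=5: (req U[0,2] grant) — fails.
  j=6: (req U[0,2] grant) — fails.
No j in the window works → until fails.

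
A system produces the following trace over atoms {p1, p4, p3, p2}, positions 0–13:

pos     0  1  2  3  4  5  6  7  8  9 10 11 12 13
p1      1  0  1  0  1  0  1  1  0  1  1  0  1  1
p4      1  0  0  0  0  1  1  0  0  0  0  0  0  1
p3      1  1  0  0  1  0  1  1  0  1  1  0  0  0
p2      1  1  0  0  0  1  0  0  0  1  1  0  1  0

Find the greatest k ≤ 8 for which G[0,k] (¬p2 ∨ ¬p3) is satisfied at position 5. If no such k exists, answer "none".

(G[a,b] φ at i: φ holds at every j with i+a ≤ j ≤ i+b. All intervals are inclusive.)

3

(¬p2 ∨ ¬p3) must hold from j=5 onward; find where it first fails.
  j=5: holds
  j=6: holds
  j=7: holds
  j=8: holds
  j=9: fails
Holds on [5,8], so largest k = 3.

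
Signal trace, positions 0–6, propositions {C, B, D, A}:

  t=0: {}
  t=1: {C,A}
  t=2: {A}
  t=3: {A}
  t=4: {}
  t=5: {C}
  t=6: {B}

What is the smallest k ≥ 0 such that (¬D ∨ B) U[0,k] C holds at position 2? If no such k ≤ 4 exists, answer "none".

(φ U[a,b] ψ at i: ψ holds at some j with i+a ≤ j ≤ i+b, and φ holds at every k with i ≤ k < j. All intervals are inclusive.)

3

Need earliest j ≥ 2 with C, and (¬D ∨ B) at every k in [2,j-1].
  j=2: rhs fails.
  j=3: rhs fails.
  j=4: rhs fails.
  j=5: rhs holds; lhs holds on [2,4]. k = 3.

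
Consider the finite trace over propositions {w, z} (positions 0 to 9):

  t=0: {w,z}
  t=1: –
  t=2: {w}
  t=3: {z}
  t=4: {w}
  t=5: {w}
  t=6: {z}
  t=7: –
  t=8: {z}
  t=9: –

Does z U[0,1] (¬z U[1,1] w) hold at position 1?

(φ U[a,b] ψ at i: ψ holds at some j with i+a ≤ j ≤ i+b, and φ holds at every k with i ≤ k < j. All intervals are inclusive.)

Holds

Need some j in [1,2] with (¬z U[1,1] w), and z at every k in [1,j-1].
  j=1: (¬z U[1,1] w) holds; no prefix to check → satisfied.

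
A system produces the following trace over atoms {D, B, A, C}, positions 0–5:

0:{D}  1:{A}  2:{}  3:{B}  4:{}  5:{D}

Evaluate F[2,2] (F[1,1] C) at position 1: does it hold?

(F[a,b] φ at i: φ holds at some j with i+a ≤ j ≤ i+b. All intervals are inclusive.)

False

Check F[1,1] C at each j in [3,3]:
  j=3: fails (none in [4,4])
No position in the window satisfies it → formula fails.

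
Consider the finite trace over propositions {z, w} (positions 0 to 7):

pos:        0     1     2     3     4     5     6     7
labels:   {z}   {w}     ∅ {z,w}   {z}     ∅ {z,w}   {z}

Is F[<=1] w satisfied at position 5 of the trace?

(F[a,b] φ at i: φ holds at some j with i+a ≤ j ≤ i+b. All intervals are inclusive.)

Check w at each j in [5,6]:
  j=5: false
  j=6: true
Found at j=6 → formula holds.

Yes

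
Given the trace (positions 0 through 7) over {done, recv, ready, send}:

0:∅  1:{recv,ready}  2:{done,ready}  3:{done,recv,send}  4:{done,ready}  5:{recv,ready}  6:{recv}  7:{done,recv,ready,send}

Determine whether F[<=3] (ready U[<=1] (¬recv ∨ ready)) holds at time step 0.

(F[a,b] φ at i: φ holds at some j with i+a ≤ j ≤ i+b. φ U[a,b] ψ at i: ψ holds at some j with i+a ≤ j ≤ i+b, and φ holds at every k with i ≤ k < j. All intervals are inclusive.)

Yes

Check (ready U[<=1] (¬recv ∨ ready)) at each j in [0,3]:
  j=0: holds
  j=1: holds
  j=2: holds
  j=3: fails
Found at j=0 → formula holds.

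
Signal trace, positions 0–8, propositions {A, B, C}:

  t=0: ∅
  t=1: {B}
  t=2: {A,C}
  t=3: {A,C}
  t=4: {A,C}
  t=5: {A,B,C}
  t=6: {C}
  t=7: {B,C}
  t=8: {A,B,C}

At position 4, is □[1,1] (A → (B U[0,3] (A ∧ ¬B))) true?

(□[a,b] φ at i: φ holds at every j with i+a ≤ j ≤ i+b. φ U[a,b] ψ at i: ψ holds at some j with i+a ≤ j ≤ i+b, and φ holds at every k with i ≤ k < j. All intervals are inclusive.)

Does not hold

Check (A → (B U[0,3] (A ∧ ¬B))) at every j in [5,5]:
  j=5: antecedent true; consequent fails → ✗
Fails at j=5 → formula fails.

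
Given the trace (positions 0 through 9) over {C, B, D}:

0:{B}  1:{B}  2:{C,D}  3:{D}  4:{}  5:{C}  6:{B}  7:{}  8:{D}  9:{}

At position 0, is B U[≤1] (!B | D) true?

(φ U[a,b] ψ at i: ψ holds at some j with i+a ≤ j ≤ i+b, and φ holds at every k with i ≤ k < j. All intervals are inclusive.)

Need some j in [0,1] with (!B | D), and B at every k in [0,j-1].
  j=0: (!B | D) false.
  j=1: (!B | D) false.
No j in the window works → until fails.

False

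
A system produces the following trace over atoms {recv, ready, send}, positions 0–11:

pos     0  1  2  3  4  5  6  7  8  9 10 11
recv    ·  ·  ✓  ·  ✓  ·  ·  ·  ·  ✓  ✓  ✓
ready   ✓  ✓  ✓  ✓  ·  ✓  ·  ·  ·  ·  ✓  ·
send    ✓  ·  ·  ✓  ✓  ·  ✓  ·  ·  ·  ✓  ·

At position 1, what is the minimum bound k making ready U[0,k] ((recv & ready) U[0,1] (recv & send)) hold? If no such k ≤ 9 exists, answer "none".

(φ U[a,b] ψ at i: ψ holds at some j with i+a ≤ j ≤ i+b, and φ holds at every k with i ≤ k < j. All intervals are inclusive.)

3

Need earliest j ≥ 1 with ((recv & ready) U[0,1] (recv & send)), and ready at every k in [1,j-1].
  j=1: rhs fails.
  j=2: rhs fails.
  j=3: rhs fails.
  j=4: rhs holds; lhs holds on [1,3]. k = 3.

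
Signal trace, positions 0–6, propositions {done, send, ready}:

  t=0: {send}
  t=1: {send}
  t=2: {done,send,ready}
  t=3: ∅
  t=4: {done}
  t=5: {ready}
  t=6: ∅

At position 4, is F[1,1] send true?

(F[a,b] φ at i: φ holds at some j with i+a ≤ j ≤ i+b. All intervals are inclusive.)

Does not hold

Check send at each j in [5,5]:
  j=5: false
No position in the window satisfies it → formula fails.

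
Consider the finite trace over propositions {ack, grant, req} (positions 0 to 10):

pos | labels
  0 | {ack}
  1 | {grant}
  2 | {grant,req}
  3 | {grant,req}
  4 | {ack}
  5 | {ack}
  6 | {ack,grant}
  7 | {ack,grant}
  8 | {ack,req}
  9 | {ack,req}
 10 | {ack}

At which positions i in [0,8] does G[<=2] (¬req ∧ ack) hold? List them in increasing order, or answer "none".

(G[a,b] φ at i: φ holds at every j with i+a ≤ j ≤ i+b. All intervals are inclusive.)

Evaluate at each i in [0,8]:
  i=0: ✗ (fails at j=1)
  i=1: ✗ (fails at j=1)
  i=2: ✗ (fails at j=2)
  i=3: ✗ (fails at j=3)
  i=4: ✓ (all of [4,6])
  i=5: ✓ (all of [5,7])
  i=6: ✗ (fails at j=8)
  i=7: ✗ (fails at j=8)
  i=8: ✗ (fails at j=8)

4, 5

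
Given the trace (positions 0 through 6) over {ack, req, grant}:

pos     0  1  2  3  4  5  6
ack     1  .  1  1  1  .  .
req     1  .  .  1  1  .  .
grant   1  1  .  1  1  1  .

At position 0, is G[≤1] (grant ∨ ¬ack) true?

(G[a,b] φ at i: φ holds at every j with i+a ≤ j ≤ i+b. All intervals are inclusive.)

True

Check (grant ∨ ¬ack) at every j in [0,1]:
  j=0: true
  j=1: true
All positions satisfy it → formula holds.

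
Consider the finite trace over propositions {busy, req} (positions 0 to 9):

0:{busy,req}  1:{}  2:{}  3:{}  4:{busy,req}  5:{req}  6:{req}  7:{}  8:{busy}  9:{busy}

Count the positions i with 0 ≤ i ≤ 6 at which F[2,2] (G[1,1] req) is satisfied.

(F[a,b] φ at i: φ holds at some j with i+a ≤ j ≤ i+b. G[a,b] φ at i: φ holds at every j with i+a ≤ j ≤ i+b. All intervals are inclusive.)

Evaluate at each i in [0,6]:
  i=0: ✗ (none in [2,2])
  i=1: ✓ (witness j=3)
  i=2: ✓ (witness j=4)
  i=3: ✓ (witness j=5)
  i=4: ✗ (none in [6,6])
  i=5: ✗ (none in [7,7])
  i=6: ✗ (none in [8,8])
Positions where it holds: {1, 2, 3} → 3.

3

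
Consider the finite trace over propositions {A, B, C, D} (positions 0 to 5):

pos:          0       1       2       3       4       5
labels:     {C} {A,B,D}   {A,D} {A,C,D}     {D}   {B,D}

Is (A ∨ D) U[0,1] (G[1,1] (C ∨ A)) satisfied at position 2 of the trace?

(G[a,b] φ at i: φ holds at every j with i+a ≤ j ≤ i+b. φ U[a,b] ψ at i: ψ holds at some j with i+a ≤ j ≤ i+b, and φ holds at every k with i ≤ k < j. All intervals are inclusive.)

Need some j in [2,3] with G[1,1] (C ∨ A), and (A ∨ D) at every k in [2,j-1].
  j=2: G[1,1] (C ∨ A) holds; no prefix to check → satisfied.

True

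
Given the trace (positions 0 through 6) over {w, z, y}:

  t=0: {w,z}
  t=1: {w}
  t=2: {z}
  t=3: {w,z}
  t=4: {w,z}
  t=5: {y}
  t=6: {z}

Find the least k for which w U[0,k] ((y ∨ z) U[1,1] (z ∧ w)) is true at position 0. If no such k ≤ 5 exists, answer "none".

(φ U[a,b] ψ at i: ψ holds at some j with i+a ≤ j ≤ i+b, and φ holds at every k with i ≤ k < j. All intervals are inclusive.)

2

Need earliest j ≥ 0 with ((y ∨ z) U[1,1] (z ∧ w)), and w at every k in [0,j-1].
  j=0: rhs fails.
  j=1: rhs fails.
  j=2: rhs holds; lhs holds on [0,1]. k = 2.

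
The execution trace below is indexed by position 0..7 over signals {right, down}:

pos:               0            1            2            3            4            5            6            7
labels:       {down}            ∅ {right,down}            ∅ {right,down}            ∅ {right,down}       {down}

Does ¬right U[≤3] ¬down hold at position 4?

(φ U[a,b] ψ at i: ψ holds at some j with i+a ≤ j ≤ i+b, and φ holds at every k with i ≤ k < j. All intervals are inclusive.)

No

Need some j in [4,7] with ¬down, and ¬right at every k in [4,j-1].
  j=4: ¬down false.
  j=5: ¬down holds, but ¬right fails at k=4 → not this j.
  j=6: ¬down false.
  j=7: ¬down false.
No j in the window works → until fails.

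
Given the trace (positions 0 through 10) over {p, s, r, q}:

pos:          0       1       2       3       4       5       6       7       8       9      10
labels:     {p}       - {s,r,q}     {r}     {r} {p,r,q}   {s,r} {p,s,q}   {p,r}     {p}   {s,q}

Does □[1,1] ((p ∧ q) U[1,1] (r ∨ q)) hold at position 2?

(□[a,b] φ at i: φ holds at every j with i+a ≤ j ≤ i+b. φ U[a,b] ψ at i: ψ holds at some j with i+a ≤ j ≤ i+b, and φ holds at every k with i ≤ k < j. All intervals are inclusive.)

Check ((p ∧ q) U[1,1] (r ∨ q)) at every j in [3,3]:
  j=3: fails
Fails at j=3 → formula fails.

False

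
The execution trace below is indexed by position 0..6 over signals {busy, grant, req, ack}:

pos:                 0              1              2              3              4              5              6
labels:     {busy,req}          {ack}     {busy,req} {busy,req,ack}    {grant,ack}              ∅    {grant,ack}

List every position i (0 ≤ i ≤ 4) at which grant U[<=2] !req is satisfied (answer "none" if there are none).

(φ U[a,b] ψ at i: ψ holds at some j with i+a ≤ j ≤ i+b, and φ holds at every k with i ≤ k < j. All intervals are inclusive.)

1, 4

Evaluate at each i in [0,4]:
  i=0: ✗ (lhs fails at k=0 before rhs at j=1)
  i=1: ✓ (rhs at j=1)
  i=2: ✗ (lhs fails at k=2 before rhs at j=4)
  i=3: ✗ (lhs fails at k=3 before rhs at j=4)
  i=4: ✓ (rhs at j=4)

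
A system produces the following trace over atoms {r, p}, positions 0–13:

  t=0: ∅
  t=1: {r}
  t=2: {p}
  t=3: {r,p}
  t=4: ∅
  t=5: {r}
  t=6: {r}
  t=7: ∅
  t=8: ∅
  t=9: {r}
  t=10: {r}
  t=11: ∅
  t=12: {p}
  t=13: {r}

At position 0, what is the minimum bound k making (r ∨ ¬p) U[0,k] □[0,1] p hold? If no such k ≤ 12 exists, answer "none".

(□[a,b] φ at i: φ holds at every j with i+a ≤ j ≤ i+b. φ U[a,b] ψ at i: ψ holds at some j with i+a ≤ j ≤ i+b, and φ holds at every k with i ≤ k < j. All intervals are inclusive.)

Need earliest j ≥ 0 with □[0,1] p, and (r ∨ ¬p) at every k in [0,j-1].
  j=0: rhs fails.
  j=1: rhs fails.
  j=2: rhs holds; lhs holds on [0,1]. k = 2.

2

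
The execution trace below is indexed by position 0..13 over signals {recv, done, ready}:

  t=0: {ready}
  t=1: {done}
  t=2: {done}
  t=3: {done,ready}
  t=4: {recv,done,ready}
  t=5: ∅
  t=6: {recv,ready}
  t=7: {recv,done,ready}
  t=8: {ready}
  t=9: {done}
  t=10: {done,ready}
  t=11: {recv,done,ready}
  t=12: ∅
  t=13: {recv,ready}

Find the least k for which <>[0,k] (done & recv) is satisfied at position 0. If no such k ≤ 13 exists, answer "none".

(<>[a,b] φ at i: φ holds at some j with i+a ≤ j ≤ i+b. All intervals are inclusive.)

4

Scan j = 0,1,… for (done & recv):
  j=0: fails
  j=1: fails
  j=2: fails
  j=3: fails
  j=4: holds
First hit at j=4, so smallest k = 4-0 = 4.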